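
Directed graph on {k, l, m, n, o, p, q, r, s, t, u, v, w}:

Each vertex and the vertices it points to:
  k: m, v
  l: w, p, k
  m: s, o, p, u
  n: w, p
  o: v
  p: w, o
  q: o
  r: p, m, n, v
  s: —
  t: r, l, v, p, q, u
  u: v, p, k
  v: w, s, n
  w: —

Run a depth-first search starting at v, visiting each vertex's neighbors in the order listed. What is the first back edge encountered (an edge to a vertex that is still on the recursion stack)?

o→v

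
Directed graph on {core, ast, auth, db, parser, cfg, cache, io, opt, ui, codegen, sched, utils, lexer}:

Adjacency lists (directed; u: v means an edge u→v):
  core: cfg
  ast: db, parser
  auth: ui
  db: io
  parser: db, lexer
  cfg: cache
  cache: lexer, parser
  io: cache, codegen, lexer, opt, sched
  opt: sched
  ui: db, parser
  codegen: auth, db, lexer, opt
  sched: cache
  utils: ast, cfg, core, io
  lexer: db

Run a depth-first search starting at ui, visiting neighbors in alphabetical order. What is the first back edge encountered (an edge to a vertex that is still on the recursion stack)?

lexer->db

DFS from ui (visiting neighbors in alphabetical order); mark gray on enter, black on exit:
ui gray
  db gray
    io gray
      cache gray
        lexer gray
          lexer→db: db is gray → back edge
First back edge: lexer → db.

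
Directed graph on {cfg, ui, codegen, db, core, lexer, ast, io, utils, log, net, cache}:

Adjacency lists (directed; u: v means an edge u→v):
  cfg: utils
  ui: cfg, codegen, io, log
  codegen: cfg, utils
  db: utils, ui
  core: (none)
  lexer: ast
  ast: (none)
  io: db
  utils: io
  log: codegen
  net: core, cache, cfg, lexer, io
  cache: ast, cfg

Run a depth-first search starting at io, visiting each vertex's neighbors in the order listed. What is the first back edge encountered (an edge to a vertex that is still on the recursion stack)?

utils→io

DFS from io (visiting each vertex's neighbors in the order listed); mark gray on enter, black on exit:
io gray
  db gray
    utils gray
      utils→io: io is gray → back edge
First back edge: utils → io.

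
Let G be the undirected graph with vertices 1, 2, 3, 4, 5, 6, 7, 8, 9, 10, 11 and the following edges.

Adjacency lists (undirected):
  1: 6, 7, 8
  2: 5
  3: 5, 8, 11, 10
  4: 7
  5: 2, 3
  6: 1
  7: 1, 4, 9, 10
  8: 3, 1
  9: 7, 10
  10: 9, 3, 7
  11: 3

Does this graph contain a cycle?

DFS, tracking each vertex's parent; an edge to a visited non-parent vertex closes a cycle.
Start from 3:
visit 3 (parent –)
  visit 5 (parent 3)
    visit 2 (parent 5)
      2–5: parent, skip
    5–3: parent, skip
  visit 8 (parent 3)
    8–3: parent, skip
    visit 1 (parent 8)
      visit 6 (parent 1)
        6–1: parent, skip
      visit 7 (parent 1)
        7–1: parent, skip
        visit 4 (parent 7)
          4–7: parent, skip
        visit 9 (parent 7)
          9–7: parent, skip
          visit 10 (parent 9)
            10–9: parent, skip
            10–3: 3 visited and ≠ parent → cycle
Cycle: 3 – 8 – 1 – 7 – 9 – 10 – 3.

Yes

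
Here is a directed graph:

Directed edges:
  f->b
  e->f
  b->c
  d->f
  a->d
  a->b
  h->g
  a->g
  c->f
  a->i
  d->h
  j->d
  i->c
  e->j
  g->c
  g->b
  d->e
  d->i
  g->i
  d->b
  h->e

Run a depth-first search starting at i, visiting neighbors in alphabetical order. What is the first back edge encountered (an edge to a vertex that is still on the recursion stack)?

DFS from i (visiting neighbors in alphabetical order); mark gray on enter, black on exit:
i gray
  c gray
    f gray
      b gray
        b→c: c is gray → back edge
First back edge: b → c.

b->c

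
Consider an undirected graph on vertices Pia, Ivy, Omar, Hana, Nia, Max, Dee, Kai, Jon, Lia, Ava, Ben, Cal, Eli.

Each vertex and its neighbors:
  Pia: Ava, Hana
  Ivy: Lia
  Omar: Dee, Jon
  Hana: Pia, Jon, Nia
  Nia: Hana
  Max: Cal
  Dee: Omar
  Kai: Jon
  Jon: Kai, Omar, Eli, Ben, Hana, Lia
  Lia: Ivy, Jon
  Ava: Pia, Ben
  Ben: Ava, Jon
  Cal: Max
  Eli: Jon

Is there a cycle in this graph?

Yes

DFS, tracking each vertex's parent; an edge to a visited non-parent vertex closes a cycle.
Start from Pia:
visit Pia (parent –)
  visit Ava (parent Pia)
    Ava–Pia: parent, skip
    visit Ben (parent Ava)
      Ben–Ava: parent, skip
      visit Jon (parent Ben)
        visit Kai (parent Jon)
          Kai–Jon: parent, skip
        visit Omar (parent Jon)
          visit Dee (parent Omar)
            Dee–Omar: parent, skip
          Omar–Jon: parent, skip
        visit Eli (parent Jon)
          Eli–Jon: parent, skip
        Jon–Ben: parent, skip
        visit Hana (parent Jon)
          Hana–Pia: Pia visited and ≠ parent → cycle
Cycle: Pia – Ava – Ben – Jon – Hana – Pia.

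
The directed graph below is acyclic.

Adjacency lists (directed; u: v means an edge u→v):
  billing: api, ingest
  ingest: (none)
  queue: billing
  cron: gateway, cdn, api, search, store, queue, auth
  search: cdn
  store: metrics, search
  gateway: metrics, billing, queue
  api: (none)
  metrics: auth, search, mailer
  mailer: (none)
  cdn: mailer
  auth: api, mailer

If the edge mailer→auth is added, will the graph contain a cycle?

Adding mailer→auth creates a cycle iff auth can already reach mailer.
Path from auth: auth → mailer.
So auth → … → mailer → auth is a cycle.

Yes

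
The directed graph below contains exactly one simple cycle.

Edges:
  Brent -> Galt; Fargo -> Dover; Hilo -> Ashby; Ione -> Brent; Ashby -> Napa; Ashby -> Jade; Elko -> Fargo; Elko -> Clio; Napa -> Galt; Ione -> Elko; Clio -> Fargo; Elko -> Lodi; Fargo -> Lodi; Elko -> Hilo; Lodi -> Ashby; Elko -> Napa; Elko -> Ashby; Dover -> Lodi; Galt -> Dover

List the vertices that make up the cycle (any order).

Galt, Lodi, Napa, Ashby, Dover

DFS with gray/black marking from Napa:
Napa gray
  Galt gray
    Dover gray
      Lodi gray
        Ashby gray
          Jade gray
          Jade black
          Ashby→Napa: Napa is gray → back edge
Back edge closes the cycle Napa → Galt → Dover → Lodi → Ashby → Napa; its vertices are {Galt, Lodi, Napa, Ashby, Dover}.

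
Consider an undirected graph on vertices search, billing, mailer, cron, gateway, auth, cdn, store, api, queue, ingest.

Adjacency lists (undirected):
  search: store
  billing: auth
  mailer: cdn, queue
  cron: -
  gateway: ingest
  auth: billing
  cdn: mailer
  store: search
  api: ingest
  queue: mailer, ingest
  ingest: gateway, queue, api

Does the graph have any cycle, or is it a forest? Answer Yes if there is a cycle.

DFS, tracking each vertex's parent; an edge to a visited non-parent vertex closes a cycle.
Start from search:
visit search (parent –)
  visit store (parent search)
    store–search: parent, skip
visit billing (parent –)
  visit auth (parent billing)
    auth–billing: parent, skip
visit mailer (parent –)
  visit cdn (parent mailer)
    cdn–mailer: parent, skip
  visit queue (parent mailer)
    queue–mailer: parent, skip
    visit ingest (parent queue)
      visit gateway (parent ingest)
        gateway–ingest: parent, skip
      ingest–queue: parent, skip
      visit api (parent ingest)
        api–ingest: parent, skip
visit cron (parent –)
No non-parent visited neighbor found — the graph is a forest.

No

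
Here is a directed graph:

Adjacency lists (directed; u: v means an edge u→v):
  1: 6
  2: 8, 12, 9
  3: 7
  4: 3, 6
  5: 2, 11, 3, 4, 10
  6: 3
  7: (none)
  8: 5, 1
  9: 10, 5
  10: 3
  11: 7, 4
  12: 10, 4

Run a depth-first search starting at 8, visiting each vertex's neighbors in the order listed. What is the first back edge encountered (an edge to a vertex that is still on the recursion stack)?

2→8

DFS from 8 (visiting each vertex's neighbors in the order listed); mark gray on enter, black on exit:
8 gray
  5 gray
    2 gray
      2→8: 8 is gray → back edge
First back edge: 2 → 8.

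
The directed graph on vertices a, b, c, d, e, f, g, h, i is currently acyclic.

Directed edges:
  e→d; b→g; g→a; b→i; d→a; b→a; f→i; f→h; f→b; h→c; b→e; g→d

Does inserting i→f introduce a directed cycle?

Adding i→f creates a cycle iff f can already reach i.
Path from f: f → i.
So f → … → i → f is a cycle.

Yes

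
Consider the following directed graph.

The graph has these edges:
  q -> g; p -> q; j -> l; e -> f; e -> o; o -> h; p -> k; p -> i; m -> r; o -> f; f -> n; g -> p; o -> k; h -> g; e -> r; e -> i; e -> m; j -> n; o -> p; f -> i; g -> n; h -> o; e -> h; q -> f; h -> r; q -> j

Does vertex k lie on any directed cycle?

No

k lies on a cycle iff there is a path from k back to itself.
Exploring from k, it never reaches itself; equivalently, its strongly connected component is a singleton.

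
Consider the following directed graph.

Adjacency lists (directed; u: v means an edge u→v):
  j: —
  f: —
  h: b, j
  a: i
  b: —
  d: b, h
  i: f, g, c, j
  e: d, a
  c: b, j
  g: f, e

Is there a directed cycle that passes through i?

i is on a cycle iff i can reach itself via ≥1 edge.
i → g → e → a → i — yes.

Yes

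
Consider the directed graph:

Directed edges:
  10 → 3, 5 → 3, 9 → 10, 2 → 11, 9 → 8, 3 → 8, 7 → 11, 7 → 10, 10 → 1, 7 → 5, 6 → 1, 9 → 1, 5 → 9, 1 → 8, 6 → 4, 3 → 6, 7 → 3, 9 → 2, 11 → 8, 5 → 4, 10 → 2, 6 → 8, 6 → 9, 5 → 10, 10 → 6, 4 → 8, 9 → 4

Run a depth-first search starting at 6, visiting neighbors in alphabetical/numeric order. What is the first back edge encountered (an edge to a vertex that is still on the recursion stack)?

3→6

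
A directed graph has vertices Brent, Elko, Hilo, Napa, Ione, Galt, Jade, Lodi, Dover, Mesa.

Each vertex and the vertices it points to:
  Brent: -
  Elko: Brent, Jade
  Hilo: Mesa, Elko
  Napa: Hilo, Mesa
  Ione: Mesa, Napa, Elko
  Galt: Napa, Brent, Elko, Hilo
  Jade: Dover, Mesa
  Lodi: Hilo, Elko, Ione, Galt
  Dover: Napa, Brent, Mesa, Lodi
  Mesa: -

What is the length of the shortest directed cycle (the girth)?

4

For each vertex v, BFS finds the shortest path from v back to v.
The shortest such closed walk is Dover → Lodi → Elko → Jade → Dover, length 4.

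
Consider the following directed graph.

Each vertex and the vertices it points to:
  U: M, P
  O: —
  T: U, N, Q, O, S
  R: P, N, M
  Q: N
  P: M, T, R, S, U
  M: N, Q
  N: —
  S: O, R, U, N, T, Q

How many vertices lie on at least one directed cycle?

A vertex is on a directed cycle iff it belongs to a strongly connected component of size ≥ 2 (or has a self-loop).
The vertices on cycles are {P, R, S, T, U} — 5 in total.

5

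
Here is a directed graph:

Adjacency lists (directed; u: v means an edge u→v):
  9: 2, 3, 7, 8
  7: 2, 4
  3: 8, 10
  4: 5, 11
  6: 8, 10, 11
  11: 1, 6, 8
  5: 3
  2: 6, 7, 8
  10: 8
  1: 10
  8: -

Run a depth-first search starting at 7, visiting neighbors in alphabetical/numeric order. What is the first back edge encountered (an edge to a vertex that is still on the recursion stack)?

DFS from 7 (visiting neighbors in alphabetical/numeric order); mark gray on enter, black on exit:
7 gray
  2 gray
    6 gray
      8 gray
      8 black
      10 gray
        10→8: 8 black — skip
      10 black
      11 gray
        1 gray
          1→10: 10 black — skip
        1 black
        11→6: 6 is gray → back edge
First back edge: 11 → 6.

11→6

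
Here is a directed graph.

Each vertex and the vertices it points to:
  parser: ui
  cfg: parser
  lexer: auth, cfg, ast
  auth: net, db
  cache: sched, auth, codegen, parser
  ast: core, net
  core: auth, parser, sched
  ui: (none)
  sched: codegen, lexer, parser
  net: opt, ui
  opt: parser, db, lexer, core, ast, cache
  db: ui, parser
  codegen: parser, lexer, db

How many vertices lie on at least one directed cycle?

A vertex is on a directed cycle iff it belongs to a strongly connected component of size ≥ 2 (or has a self-loop).
The vertices on cycles are {ast, net, opt, auth, core, cache, lexer, sched, codegen} — 9 in total.

9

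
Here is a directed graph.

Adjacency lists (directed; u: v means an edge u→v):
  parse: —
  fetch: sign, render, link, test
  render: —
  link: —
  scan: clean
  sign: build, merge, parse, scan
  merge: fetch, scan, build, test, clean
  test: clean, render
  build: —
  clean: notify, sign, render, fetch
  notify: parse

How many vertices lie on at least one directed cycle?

A vertex is on a directed cycle iff it belongs to a strongly connected component of size ≥ 2 (or has a self-loop).
The vertices on cycles are {scan, sign, test, clean, fetch, merge} — 6 in total.

6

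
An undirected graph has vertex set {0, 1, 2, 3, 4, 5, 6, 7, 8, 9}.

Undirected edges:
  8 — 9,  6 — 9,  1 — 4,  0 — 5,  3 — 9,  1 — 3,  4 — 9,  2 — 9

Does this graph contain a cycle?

DFS, tracking each vertex's parent; an edge to a visited non-parent vertex closes a cycle.
Start from 1:
visit 1 (parent –)
  visit 3 (parent 1)
    visit 9 (parent 3)
      visit 2 (parent 9)
        2–9: parent, skip
      visit 6 (parent 9)
        6–9: parent, skip
      visit 8 (parent 9)
        8–9: parent, skip
      9–3: parent, skip
      visit 4 (parent 9)
        4–9: parent, skip
        4–1: 1 visited and ≠ parent → cycle
Cycle: 1 – 3 – 9 – 4 – 1.

Yes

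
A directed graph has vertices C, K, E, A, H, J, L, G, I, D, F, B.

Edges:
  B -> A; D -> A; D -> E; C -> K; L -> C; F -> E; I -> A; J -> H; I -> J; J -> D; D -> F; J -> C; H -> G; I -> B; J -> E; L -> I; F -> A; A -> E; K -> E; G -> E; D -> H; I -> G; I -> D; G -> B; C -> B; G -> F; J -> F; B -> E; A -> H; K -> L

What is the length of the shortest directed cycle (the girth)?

For each vertex v, BFS finds the shortest path from v back to v.
The shortest such closed walk is L → C → K → L, length 3.

3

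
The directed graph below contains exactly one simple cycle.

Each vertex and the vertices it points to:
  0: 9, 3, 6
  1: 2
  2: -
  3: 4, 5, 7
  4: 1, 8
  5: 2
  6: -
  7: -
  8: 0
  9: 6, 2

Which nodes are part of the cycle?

DFS with gray/black marking from 4:
4 gray
  1 gray
    2 gray
    2 black
  1 black
  8 gray
    0 gray
      9 gray
        6 gray
        6 black
        9→2: 2 black — skip
      9 black
      3 gray
        3→4: 4 is gray → back edge
Back edge closes the cycle 4 → 8 → 0 → 3 → 4; its vertices are {0, 3, 4, 8}.

0, 3, 4, 8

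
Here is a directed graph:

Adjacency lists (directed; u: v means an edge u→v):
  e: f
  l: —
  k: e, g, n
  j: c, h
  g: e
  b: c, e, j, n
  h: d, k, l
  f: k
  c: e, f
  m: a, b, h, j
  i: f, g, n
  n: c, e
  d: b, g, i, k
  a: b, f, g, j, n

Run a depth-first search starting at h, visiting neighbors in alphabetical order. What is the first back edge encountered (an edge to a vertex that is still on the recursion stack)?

DFS from h (visiting neighbors in alphabetical order); mark gray on enter, black on exit:
h gray
  d gray
    b gray
      c gray
        e gray
          f gray
            k gray
              k→e: e is gray → back edge
First back edge: k → e.

k→e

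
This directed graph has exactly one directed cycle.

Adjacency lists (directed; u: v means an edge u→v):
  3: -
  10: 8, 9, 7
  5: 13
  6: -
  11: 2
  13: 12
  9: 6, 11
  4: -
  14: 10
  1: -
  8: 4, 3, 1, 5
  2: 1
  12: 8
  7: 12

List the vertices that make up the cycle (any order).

5, 8, 12, 13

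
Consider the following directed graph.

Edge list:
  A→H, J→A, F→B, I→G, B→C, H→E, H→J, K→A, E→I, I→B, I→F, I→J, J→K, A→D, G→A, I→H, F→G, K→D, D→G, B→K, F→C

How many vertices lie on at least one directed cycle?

A vertex is on a directed cycle iff it belongs to a strongly connected component of size ≥ 2 (or has a self-loop).
The vertices on cycles are {A, B, D, E, F, G, H, I, J, K} — 10 in total.

10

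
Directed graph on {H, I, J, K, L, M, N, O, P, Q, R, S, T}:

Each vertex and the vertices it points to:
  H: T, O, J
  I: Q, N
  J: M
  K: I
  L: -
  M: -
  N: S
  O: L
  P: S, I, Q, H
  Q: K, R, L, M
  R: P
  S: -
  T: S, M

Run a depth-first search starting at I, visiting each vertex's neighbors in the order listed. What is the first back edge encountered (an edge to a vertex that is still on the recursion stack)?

DFS from I (visiting each vertex's neighbors in the order listed); mark gray on enter, black on exit:
I gray
  Q gray
    K gray
      K→I: I is gray → back edge
First back edge: K → I.

K→I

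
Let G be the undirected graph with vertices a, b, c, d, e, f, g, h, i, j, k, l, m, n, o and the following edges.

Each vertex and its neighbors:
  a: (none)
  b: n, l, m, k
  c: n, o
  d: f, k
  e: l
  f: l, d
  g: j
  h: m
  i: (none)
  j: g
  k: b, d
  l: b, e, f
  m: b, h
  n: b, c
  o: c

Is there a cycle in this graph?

Yes

DFS, tracking each vertex's parent; an edge to a visited non-parent vertex closes a cycle.
Start from o:
visit o (parent –)
  visit c (parent o)
    visit n (parent c)
      visit b (parent n)
        b–n: parent, skip
        visit l (parent b)
          l–b: parent, skip
          visit e (parent l)
            e–l: parent, skip
          visit f (parent l)
            f–l: parent, skip
            visit d (parent f)
              d–f: parent, skip
              visit k (parent d)
                k–b: b visited and ≠ parent → cycle
Cycle: b – l – f – d – k – b.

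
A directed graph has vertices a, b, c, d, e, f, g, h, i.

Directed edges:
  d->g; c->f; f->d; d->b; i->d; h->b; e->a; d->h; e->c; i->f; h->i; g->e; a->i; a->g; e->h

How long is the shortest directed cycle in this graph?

For each vertex v, BFS finds the shortest path from v back to v.
The shortest such closed walk is e → a → g → e, length 3.

3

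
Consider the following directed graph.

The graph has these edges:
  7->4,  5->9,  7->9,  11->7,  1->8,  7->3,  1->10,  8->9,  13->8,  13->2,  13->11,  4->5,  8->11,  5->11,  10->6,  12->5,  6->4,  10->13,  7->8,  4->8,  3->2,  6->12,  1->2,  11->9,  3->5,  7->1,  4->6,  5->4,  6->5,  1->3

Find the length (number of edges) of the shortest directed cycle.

For each vertex v, BFS finds the shortest path from v back to v.
The shortest such closed walk is 4 → 6 → 4, length 2.

2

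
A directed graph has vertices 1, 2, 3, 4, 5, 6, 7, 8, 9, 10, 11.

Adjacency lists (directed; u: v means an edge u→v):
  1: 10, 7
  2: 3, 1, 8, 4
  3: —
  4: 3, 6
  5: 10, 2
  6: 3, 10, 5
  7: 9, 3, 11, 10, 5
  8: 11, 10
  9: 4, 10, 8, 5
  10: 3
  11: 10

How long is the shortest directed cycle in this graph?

4

For each vertex v, BFS finds the shortest path from v back to v.
The shortest such closed walk is 5 → 2 → 4 → 6 → 5, length 4.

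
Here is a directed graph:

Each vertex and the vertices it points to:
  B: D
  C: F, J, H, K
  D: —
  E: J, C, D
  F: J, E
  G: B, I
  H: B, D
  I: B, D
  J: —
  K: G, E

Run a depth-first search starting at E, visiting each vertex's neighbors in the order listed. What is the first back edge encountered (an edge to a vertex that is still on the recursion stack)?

F->E

DFS from E (visiting each vertex's neighbors in the order listed); mark gray on enter, black on exit:
E gray
  J gray
  J black
  C gray
    F gray
      F→J: J black — skip
      F→E: E is gray → back edge
First back edge: F → E.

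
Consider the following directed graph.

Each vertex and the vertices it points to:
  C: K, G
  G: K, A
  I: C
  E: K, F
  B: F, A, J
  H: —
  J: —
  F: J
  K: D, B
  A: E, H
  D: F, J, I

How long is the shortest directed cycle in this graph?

For each vertex v, BFS finds the shortest path from v back to v.
The shortest such closed walk is C → K → D → I → C, length 4.

4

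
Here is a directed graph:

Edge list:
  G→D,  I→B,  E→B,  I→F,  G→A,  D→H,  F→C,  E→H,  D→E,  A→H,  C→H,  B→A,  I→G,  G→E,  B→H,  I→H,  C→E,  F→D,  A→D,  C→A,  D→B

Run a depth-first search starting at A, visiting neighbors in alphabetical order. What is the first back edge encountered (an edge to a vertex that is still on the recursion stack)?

B->A

DFS from A (visiting neighbors in alphabetical order); mark gray on enter, black on exit:
A gray
  D gray
    B gray
      B→A: A is gray → back edge
First back edge: B → A.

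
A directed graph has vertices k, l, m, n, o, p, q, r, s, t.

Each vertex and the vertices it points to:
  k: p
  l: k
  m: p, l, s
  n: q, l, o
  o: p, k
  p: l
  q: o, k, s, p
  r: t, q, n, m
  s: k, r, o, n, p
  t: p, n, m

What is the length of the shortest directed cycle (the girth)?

3

For each vertex v, BFS finds the shortest path from v back to v.
The shortest such closed walk is m → s → r → m, length 3.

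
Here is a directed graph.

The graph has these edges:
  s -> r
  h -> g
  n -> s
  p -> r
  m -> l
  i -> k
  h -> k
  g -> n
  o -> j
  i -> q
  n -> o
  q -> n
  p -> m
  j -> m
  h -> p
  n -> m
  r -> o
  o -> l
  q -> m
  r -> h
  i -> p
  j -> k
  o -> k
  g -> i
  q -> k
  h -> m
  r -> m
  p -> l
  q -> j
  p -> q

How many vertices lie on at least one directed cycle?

8

A vertex is on a directed cycle iff it belongs to a strongly connected component of size ≥ 2 (or has a self-loop).
The vertices on cycles are {g, h, i, n, p, q, r, s} — 8 in total.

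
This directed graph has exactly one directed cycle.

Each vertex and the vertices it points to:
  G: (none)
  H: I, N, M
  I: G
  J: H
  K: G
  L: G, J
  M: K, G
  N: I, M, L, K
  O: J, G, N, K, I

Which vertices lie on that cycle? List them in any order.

DFS with gray/black marking from J:
J gray
  H gray
    I gray
      G gray
      G black
    I black
    N gray
      N→I: I black — skip
      M gray
        K gray
          K→G: G black — skip
        K black
        M→G: G black — skip
      M black
      L gray
        L→G: G black — skip
        L→J: J is gray → back edge
Back edge closes the cycle J → H → N → L → J; its vertices are {H, J, L, N}.

H, J, L, N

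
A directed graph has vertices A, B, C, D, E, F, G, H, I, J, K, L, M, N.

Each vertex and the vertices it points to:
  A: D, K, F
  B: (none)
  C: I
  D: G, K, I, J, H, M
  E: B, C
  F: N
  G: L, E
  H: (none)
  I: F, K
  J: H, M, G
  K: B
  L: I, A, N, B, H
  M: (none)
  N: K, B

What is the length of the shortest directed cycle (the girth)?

4

For each vertex v, BFS finds the shortest path from v back to v.
The shortest such closed walk is D → G → L → A → D, length 4.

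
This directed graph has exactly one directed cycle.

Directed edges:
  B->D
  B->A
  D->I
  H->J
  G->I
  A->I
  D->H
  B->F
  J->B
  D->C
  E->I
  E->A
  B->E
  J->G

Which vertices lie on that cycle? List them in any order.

DFS with gray/black marking from B:
B gray
  A gray
    I gray
    I black
  A black
  D gray
    C gray
    C black
    D→I: I black — skip
    H gray
      J gray
        G gray
          G→I: I black — skip
        G black
        J→B: B is gray → back edge
Back edge closes the cycle B → D → H → J → B; its vertices are {B, D, H, J}.

B, D, H, J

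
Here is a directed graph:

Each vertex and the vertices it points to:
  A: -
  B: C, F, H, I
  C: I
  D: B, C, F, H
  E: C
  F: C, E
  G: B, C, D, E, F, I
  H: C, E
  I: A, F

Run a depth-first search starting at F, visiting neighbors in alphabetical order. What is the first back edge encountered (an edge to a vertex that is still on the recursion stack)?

DFS from F (visiting neighbors in alphabetical order); mark gray on enter, black on exit:
F gray
  C gray
    I gray
      A gray
      A black
      I→F: F is gray → back edge
First back edge: I → F.

I→F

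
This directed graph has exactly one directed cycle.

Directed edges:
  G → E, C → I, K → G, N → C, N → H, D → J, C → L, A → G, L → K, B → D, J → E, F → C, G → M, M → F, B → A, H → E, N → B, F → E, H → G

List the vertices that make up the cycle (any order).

C, F, G, K, L, M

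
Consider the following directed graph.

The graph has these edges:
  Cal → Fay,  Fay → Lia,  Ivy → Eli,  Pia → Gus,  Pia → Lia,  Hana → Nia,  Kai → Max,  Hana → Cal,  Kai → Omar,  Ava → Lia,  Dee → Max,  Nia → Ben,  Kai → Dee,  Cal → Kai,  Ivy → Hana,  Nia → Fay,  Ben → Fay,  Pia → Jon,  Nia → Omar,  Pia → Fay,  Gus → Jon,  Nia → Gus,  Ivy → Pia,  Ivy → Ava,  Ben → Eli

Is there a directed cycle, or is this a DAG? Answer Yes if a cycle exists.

No

DFS with white/gray/black marking, starting from Gus:
Gus gray
  Jon gray
  Jon black
Gus black
Eli gray
Eli black
Hana gray
  Cal gray
    Kai gray
      Max gray
      Max black
      Dee gray
        Dee→Max: Max black — skip
      Dee black
      Omar gray
      Omar black
    Kai black
    Fay gray
      Lia gray
      Lia black
    Fay black
  Cal black
  Nia gray
    Nia→Gus: Gus black — skip
    Ben gray
      Ben→Eli: Eli black — skip
      Ben→Fay: Fay black — skip
    Ben black
    Nia→Omar: Omar black — skip
    Nia→Fay: Fay black — skip
  Nia black
Hana black
Ivy gray
  Ivy→Eli: Eli black — skip
  Ivy→Hana: Hana black — skip
  Pia gray
    Pia→Lia: Lia black — skip
    Pia→Fay: Fay black — skip
    Pia→Gus: Gus black — skip
    Pia→Jon: Jon black — skip
  Pia black
  Ava gray
    Ava→Lia: Lia black — skip
  Ava black
Ivy black
Every edge goes to a white or black vertex — no back edge, so the graph is acyclic.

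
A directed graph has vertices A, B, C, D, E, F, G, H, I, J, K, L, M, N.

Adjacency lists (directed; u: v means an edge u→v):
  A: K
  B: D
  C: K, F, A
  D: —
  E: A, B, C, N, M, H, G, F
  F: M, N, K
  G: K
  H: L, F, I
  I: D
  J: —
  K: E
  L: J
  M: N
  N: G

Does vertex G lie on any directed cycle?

Yes

G is on a cycle iff G can reach itself via ≥1 edge.
G → K → E → G — yes.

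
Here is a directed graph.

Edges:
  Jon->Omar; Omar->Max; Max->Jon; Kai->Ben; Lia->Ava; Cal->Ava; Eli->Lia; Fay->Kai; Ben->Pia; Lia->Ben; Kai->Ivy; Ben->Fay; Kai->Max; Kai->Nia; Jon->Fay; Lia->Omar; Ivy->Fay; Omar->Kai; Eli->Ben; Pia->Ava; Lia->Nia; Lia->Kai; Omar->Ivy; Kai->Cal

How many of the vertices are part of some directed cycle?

7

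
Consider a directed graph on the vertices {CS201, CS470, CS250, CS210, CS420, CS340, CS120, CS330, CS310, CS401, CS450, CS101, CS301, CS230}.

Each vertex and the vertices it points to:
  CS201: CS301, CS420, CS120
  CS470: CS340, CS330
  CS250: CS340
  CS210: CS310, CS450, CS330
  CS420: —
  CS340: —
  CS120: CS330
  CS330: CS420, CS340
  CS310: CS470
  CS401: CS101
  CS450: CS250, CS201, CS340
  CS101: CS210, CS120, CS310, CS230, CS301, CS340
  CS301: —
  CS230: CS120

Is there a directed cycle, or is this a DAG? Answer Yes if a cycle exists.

DFS with white/gray/black marking, starting from CS470:
CS470 gray
  CS340 gray
  CS340 black
  CS330 gray
    CS420 gray
    CS420 black
    CS330→CS340: CS340 black — skip
  CS330 black
CS470 black
CS201 gray
  CS301 gray
  CS301 black
  CS201→CS420: CS420 black — skip
  CS120 gray
    CS120→CS330: CS330 black — skip
  CS120 black
CS201 black
CS250 gray
  CS250→CS340: CS340 black — skip
CS250 black
CS210 gray
  CS310 gray
    CS310→CS470: CS470 black — skip
  CS310 black
  CS450 gray
    CS450→CS250: CS250 black — skip
    CS450→CS201: CS201 black — skip
    CS450→CS340: CS340 black — skip
  CS450 black
  CS210→CS330: CS330 black — skip
CS210 black
CS401 gray
  CS101 gray
    CS101→CS210: CS210 black — skip
    CS101→CS120: CS120 black — skip
    CS101→CS310: CS310 black — skip
    CS230 gray
      CS230→CS120: CS120 black — skip
    CS230 black
    CS101→CS301: CS301 black — skip
    CS101→CS340: CS340 black — skip
  CS101 black
CS401 black
Every edge goes to a white or black vertex — no back edge, so the graph is acyclic.

No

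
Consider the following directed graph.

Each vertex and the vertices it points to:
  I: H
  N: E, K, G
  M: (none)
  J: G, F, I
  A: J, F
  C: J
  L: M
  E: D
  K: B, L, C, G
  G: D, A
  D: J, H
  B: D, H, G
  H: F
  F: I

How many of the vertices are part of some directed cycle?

A vertex is on a directed cycle iff it belongs to a strongly connected component of size ≥ 2 (or has a self-loop).
The vertices on cycles are {A, D, F, G, H, I, J} — 7 in total.

7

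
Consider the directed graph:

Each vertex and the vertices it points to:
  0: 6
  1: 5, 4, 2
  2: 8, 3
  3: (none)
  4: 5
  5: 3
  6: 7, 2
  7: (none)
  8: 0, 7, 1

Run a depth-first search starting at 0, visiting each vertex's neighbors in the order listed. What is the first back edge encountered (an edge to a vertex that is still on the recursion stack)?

8->0

DFS from 0 (visiting each vertex's neighbors in the order listed); mark gray on enter, black on exit:
0 gray
  6 gray
    7 gray
    7 black
    2 gray
      8 gray
        8→0: 0 is gray → back edge
First back edge: 8 → 0.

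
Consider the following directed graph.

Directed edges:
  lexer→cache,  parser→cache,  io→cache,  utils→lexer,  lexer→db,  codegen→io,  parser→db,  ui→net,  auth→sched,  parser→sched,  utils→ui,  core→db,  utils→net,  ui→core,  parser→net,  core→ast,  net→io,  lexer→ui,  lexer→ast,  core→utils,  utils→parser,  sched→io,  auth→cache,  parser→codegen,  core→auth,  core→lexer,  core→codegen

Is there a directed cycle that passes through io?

io lies on a cycle iff there is a path from io back to itself.
Exploring from io, it never reaches itself; equivalently, its strongly connected component is a singleton.

No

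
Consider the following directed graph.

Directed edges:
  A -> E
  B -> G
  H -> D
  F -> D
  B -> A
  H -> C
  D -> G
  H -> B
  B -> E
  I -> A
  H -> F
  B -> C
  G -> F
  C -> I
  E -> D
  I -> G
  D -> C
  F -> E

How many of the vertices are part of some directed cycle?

A vertex is on a directed cycle iff it belongs to a strongly connected component of size ≥ 2 (or has a self-loop).
The vertices on cycles are {A, C, D, E, F, G, I} — 7 in total.

7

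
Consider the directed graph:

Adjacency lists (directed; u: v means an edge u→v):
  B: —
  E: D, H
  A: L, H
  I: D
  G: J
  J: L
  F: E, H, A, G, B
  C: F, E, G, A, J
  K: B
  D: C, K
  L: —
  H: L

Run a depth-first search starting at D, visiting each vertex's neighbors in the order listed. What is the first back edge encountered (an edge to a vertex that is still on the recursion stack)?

DFS from D (visiting each vertex's neighbors in the order listed); mark gray on enter, black on exit:
D gray
  C gray
    F gray
      E gray
        E→D: D is gray → back edge
First back edge: E → D.

E->D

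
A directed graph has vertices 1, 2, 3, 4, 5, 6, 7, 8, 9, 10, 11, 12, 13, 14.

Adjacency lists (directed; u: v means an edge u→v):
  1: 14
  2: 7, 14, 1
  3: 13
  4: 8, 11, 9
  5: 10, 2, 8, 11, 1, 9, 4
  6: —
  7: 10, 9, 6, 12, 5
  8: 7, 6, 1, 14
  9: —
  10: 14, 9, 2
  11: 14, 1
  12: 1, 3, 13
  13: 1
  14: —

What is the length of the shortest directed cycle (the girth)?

3

For each vertex v, BFS finds the shortest path from v back to v.
The shortest such closed walk is 5 → 2 → 7 → 5, length 3.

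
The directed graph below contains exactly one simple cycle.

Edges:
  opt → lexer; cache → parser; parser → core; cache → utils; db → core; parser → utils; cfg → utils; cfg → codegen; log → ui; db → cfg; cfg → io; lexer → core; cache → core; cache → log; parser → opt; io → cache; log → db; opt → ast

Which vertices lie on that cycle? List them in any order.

DFS with gray/black marking from cache:
cache gray
  log gray
    ui gray
    ui black
    db gray
      core gray
      core black
      cfg gray
        io gray
          io→cache: cache is gray → back edge
Back edge closes the cycle cache → log → db → cfg → io → cache; its vertices are {db, io, cfg, log, cache}.

db, io, cfg, log, cache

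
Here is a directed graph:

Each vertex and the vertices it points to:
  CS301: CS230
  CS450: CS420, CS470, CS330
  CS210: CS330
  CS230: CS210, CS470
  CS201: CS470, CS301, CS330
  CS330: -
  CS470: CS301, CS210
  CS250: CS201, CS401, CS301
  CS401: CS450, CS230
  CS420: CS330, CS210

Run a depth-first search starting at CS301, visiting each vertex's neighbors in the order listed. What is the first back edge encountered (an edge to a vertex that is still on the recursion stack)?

DFS from CS301 (visiting each vertex's neighbors in the order listed); mark gray on enter, black on exit:
CS301 gray
  CS230 gray
    CS210 gray
      CS330 gray
      CS330 black
    CS210 black
    CS470 gray
      CS470→CS301: CS301 is gray → back edge
First back edge: CS470 → CS301.

CS470->CS301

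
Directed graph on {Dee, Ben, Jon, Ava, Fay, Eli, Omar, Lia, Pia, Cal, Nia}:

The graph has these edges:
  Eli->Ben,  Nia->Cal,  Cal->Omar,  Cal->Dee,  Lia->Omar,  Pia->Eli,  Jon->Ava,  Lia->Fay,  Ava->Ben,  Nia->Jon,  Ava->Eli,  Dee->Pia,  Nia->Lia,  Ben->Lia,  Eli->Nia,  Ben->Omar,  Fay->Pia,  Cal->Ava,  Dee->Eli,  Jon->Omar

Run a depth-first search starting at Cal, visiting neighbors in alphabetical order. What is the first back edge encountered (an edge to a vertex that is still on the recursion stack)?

DFS from Cal (visiting neighbors in alphabetical order); mark gray on enter, black on exit:
Cal gray
  Ava gray
    Ben gray
      Lia gray
        Fay gray
          Pia gray
            Eli gray
              Eli→Ben: Ben is gray → back edge
First back edge: Eli → Ben.

Eli→Ben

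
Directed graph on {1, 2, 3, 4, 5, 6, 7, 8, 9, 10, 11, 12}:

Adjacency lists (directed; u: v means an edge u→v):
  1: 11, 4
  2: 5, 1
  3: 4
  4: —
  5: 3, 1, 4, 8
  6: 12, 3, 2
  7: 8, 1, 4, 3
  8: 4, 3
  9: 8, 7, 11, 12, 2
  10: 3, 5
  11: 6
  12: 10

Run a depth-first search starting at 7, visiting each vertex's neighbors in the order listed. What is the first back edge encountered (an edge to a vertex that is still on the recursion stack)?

DFS from 7 (visiting each vertex's neighbors in the order listed); mark gray on enter, black on exit:
7 gray
  8 gray
    4 gray
    4 black
    3 gray
      3→4: 4 black — skip
    3 black
  8 black
  1 gray
    11 gray
      6 gray
        12 gray
          10 gray
            10→3: 3 black — skip
            5 gray
              5→3: 3 black — skip
              5→1: 1 is gray → back edge
First back edge: 5 → 1.

5→1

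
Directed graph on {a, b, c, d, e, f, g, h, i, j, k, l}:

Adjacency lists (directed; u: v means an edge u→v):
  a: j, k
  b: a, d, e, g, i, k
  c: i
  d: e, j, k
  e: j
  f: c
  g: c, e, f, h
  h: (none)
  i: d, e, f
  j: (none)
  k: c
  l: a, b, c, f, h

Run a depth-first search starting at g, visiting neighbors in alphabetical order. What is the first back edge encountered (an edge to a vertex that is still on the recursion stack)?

DFS from g (visiting neighbors in alphabetical order); mark gray on enter, black on exit:
g gray
  c gray
    i gray
      d gray
        e gray
          j gray
          j black
        e black
        d→j: j black — skip
        k gray
          k→c: c is gray → back edge
First back edge: k → c.

k→c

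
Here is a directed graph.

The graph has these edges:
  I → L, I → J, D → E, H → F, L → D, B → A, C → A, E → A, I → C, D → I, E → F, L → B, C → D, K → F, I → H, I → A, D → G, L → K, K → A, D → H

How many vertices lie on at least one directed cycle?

4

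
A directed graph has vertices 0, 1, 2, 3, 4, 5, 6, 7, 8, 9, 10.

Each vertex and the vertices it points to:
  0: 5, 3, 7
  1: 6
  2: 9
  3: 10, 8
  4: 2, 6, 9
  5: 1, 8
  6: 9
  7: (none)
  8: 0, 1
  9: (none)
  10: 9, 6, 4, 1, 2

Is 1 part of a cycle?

No

1 lies on a cycle iff there is a path from 1 back to itself.
Exploring from 1, it never reaches itself; equivalently, its strongly connected component is a singleton.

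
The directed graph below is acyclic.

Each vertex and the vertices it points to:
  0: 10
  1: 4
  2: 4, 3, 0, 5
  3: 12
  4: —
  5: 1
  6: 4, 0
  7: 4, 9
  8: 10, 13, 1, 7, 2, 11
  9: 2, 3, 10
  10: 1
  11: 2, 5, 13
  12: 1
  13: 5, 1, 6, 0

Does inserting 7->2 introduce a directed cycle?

Adding 7→2 creates a cycle iff 2 can already reach 7.
Explore from 2: no path reaches 7. The graph stays acyclic.

No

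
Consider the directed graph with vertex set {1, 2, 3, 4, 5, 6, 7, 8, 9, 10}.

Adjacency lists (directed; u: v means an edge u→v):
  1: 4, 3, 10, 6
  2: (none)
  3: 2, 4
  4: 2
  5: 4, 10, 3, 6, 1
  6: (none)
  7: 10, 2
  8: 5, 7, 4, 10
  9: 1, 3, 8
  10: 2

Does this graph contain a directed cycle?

No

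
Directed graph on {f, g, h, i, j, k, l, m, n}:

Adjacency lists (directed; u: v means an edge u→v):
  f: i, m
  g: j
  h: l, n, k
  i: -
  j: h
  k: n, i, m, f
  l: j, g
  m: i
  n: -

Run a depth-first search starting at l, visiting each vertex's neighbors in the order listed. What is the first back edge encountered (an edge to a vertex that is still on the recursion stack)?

DFS from l (visiting each vertex's neighbors in the order listed); mark gray on enter, black on exit:
l gray
  j gray
    h gray
      h→l: l is gray → back edge
First back edge: h → l.

h->l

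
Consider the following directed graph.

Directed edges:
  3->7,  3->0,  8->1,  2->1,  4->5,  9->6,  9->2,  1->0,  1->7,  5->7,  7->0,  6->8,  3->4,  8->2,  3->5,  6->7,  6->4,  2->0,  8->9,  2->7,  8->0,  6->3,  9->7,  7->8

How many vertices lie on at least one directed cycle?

A vertex is on a directed cycle iff it belongs to a strongly connected component of size ≥ 2 (or has a self-loop).
The vertices on cycles are {1, 2, 3, 4, 5, 6, 7, 8, 9} — 9 in total.

9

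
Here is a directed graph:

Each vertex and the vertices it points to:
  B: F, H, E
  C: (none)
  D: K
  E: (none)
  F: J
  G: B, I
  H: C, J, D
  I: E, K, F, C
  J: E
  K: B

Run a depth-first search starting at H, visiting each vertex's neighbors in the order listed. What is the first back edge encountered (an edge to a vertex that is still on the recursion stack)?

B->H

DFS from H (visiting each vertex's neighbors in the order listed); mark gray on enter, black on exit:
H gray
  C gray
  C black
  J gray
    E gray
    E black
  J black
  D gray
    K gray
      B gray
        F gray
          F→J: J black — skip
        F black
        B→H: H is gray → back edge
First back edge: B → H.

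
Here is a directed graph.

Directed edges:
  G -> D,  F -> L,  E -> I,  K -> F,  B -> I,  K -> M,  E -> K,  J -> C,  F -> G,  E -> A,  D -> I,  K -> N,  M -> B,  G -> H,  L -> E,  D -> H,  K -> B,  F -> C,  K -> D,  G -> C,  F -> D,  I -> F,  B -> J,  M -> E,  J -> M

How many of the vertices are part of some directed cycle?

10

A vertex is on a directed cycle iff it belongs to a strongly connected component of size ≥ 2 (or has a self-loop).
The vertices on cycles are {B, D, E, F, G, I, J, K, L, M} — 10 in total.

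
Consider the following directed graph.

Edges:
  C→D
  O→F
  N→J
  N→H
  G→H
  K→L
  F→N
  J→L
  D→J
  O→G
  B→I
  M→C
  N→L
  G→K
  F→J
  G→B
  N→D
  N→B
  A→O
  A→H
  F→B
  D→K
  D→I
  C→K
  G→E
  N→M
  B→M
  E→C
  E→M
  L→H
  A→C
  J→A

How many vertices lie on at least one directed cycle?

A vertex is on a directed cycle iff it belongs to a strongly connected component of size ≥ 2 (or has a self-loop).
The vertices on cycles are {A, B, C, D, E, F, G, J, M, N, O} — 11 in total.

11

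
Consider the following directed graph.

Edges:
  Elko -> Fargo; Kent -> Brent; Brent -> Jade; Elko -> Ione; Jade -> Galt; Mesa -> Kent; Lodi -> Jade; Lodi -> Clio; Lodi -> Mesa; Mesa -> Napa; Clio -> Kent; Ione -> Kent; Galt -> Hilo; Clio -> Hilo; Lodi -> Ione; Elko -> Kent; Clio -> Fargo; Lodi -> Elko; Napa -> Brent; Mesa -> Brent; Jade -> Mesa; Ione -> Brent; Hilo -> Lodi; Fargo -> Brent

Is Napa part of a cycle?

Yes

Napa is on a cycle iff Napa can reach itself via ≥1 edge.
Napa → Brent → Jade → Mesa → Napa — yes.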